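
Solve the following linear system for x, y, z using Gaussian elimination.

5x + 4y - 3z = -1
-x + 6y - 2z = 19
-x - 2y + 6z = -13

Forward elimination on [A|b]:
R2 <- R2 - (-1/5)*R1:  [     0   34/5  -13/5   94/5 ]
R3 <- R3 - (-1/5)*R1:  [     0   -6/5   27/5  -66/5 ]
R3 <- R3 - (-3/17)*R2:  [       0        0    84/17  -168/17 ]
Row echelon form:
[ 5     4     -3  |       -1 ]
[ 0  34/5  -13/5  |     94/5 ]
[ 0     0  84/17  |  -168/17 ]
Back-substitution:
z = (-168/17) / (84/17) = -2
y = (94/5 - (-13/5)*(-2)) / (34/5) = 2
x = (-1 - (4)*(2) - (-3)*(-2)) / 5 = -3

(-3, 2, -2)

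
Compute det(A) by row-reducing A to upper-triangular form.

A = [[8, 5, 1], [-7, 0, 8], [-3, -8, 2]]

Forward elimination:
R2 <- R2 - (-7/8)*R1:  [    0  35/8  71/8 ]
R3 <- R3 - (-3/8)*R1:  [     0  -49/8   19/8 ]
R3 <- R3 - (-7/5)*R2:  [    0     0  74/5 ]
Upper-triangular form:
[ 8     5     1 ]
[ 0  35/8  71/8 ]
[ 0     0  74/5 ]
det(A) = (-1)^0 * (8) * (35/8) * (74/5) = 518  (0 row swaps -> sign +1)

det(A) = 518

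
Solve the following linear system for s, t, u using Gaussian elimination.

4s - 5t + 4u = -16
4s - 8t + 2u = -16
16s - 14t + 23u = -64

(-4, 0, 0)

Forward elimination on [A|b]:
R2 <- R2 - (1)*R1:  [  0  -3  -2   0 ]
R3 <- R3 - (4)*R1:  [ 0  6  7  0 ]
R3 <- R3 - (-2)*R2:  [ 0  0  3  0 ]
Row echelon form:
[ 4  -5   4  |  -16 ]
[ 0  -3  -2  |    0 ]
[ 0   0   3  |    0 ]
Back-substitution:
u = (0) / 3 = 0
t = (0 - (-2)*(0)) / -3 = 0
s = (-16 - (-5)*(0) - (4)*(0)) / 4 = -4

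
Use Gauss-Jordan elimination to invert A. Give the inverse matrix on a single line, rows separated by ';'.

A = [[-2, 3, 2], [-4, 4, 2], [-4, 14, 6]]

Gauss-Jordan on [A | I]:
R1 <- (1/-2)*R1:  [    1  -3/2    -1  |  -1/2     0     0 ]
R2 <- R2 - (-4)*R1:  [  0  -2  -2  |  -2   1   0 ]
R3 <- R3 - (-4)*R1:  [  0   8   2  |  -2   0   1 ]
R2 <- (1/-2)*R2:  [    0     1     1  |     1  -1/2     0 ]
R1 <- R1 - (-3/2)*R2:  [    1     0   1/2  |     1  -3/4     0 ]
R3 <- R3 - (8)*R2:  [   0    0   -6  |  -10    4    1 ]
R3 <- (1/-6)*R3:  [    0     0     1  |   5/3  -2/3  -1/6 ]
R1 <- R1 - (1/2)*R3:  [     1      0      0  |    1/6  -5/12   1/12 ]
R2 <- R2 - (1)*R3:  [    0     1     0  |  -2/3   1/6   1/6 ]
Right block of [I | A^{-1}] is the inverse:
[  1/6  -5/12  1/12 ]
[ -2/3    1/6   1/6 ]
[  5/3   -2/3  -1/6 ]

inverse = [1/6 -5/12 1/12; -2/3 1/6 1/6; 5/3 -2/3 -1/6]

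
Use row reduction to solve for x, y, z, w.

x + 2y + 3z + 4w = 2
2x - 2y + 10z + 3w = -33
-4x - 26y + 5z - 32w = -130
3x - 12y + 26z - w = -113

Forward elimination on [A|b]:
R2 <- R2 - (2)*R1:  [   0   -6    4   -5  -37 ]
R3 <- R3 - (-4)*R1:  [    0   -18    17   -16  -122 ]
R4 <- R4 - (3)*R1:  [    0   -18    17   -13  -119 ]
R3 <- R3 - (3)*R2:  [   0    0    5   -1  -11 ]
R4 <- R4 - (3)*R2:  [  0   0   5   2  -8 ]
R4 <- R4 - (1)*R3:  [ 0  0  0  3  3 ]
Row echelon form:
[ 1   2  3   4  |    2 ]
[ 0  -6  4  -5  |  -37 ]
[ 0   0  5  -1  |  -11 ]
[ 0   0  0   3  |    3 ]
Back-substitution:
w = (3) / 3 = 1
z = (-11 - (-1)*(1)) / 5 = -2
y = (-37 - (4)*(-2) - (-5)*(1)) / -6 = 4
x = (2 - (2)*(4) - (3)*(-2) - (4)*(1)) / 1 = -4

(-4, 4, -2, 1)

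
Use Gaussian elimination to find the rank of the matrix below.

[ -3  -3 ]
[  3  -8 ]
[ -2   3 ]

rank(A) = 2

Row reduction:
R2 <- R2 - (-1)*R1:  [   0  -11 ]
R3 <- R3 - (2/3)*R1:  [ 0  5 ]
R3 <- R3 - (-5/11)*R2:  [ 0  0 ]
Row echelon form:
[ -3   -3 ]
[  0  -11 ]
[  0    0 ]
Nonzero rows / pivot columns: 2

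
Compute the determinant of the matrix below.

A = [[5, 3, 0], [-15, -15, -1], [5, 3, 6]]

Forward elimination:
R2 <- R2 - (-3)*R1:  [  0  -6  -1 ]
R3 <- R3 - (1)*R1:  [ 0  0  6 ]
Upper-triangular form:
[ 5   3   0 ]
[ 0  -6  -1 ]
[ 0   0   6 ]
det(A) = (-1)^0 * (5) * (-6) * (6) = -180  (0 row swaps -> sign +1)

det(A) = -180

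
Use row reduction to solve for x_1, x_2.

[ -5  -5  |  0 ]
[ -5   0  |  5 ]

(-1, 1)

Forward elimination on [A|b]:
R2 <- R2 - (1)*R1:  [ 0  5  5 ]
Row echelon form:
[ -5  -5  |  0 ]
[  0   5  |  5 ]
Back-substitution:
x_2 = (5) / 5 = 1
x_1 = (0 - (-5)*(1)) / -5 = -1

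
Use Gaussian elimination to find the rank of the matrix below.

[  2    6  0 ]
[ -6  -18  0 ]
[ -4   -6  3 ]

rank(A) = 2

Row reduction:
R2 <- R2 - (-3)*R1:  [ 0  0  0 ]
R3 <- R3 - (-2)*R1:  [ 0  6  3 ]
R2 <-> R3   (pivot in column 2 was zero)
[ 2  6  0 ]
[ 0  6  3 ]
[ 0  0  0 ]
Row echelon form:
[ 2  6  0 ]
[ 0  6  3 ]
[ 0  0  0 ]
Nonzero rows / pivot columns: 2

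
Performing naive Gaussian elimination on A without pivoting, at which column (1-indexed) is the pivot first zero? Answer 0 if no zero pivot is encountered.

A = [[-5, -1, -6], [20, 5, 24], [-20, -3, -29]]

first zero-pivot column = 0

Naive forward elimination:
R2 <- R2 - (-4)*R1:  [ 0  1  0 ]
R3 <- R3 - (4)*R1:  [  0   1  -5 ]
R3 <- R3 - (1)*R2:  [  0   0  -5 ]
All pivots nonzero; naive elimination completes without hitting a zero pivot.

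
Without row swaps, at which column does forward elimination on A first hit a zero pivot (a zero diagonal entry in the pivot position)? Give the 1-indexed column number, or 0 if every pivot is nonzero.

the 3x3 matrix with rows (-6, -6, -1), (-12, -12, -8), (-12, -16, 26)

first zero-pivot column = 2

Naive forward elimination:
R2 <- R2 - (2)*R1:  [  0   0  -6 ]
R3 <- R3 - (2)*R1:  [  0  -4  28 ]
Matrix at this point:
[ -6  -6  -1 ]
[  0   0  -6 ]
[  0  -4  28 ]
Pivot entry (2,2) is zero but row 3 has -4 in column 2 -> naive elimination stops; a row interchange (e.g. R2 <-> R3) would be required here.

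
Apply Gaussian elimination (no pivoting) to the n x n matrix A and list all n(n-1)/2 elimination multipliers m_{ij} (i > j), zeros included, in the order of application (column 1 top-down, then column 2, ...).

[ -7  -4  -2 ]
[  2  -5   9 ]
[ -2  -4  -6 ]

Forward elimination:
R2 <- R2 - (-2/7)*R1:  [     0  -43/7   59/7 ]
R3 <- R3 - (2/7)*R1:  [     0  -20/7  -38/7 ]
R3 <- R3 - (20/43)*R2:  [       0        0  -402/43 ]
Multipliers (in order of application): m_{21} = -2/7, m_{31} = 2/7, m_{32} = 20/43

multipliers: -2/7, 2/7, 20/43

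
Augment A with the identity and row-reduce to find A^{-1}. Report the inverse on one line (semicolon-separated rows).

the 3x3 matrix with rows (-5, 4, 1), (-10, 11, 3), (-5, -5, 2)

Gauss-Jordan on [A | I]:
R1 <- (1/-5)*R1:  [    1  -4/5  -1/5  |  -1/5     0     0 ]
R2 <- R2 - (-10)*R1:  [  0   3   1  |  -2   1   0 ]
R3 <- R3 - (-5)*R1:  [  0  -9   1  |  -1   0   1 ]
R2 <- (1/3)*R2:  [    0     1   1/3  |  -2/3   1/3     0 ]
R1 <- R1 - (-4/5)*R2:  [      1       0    1/15  |  -11/15    4/15       0 ]
R3 <- R3 - (-9)*R2:  [  0   0   4  |  -7   3   1 ]
R3 <- (1/4)*R3:  [    0     0     1  |  -7/4   3/4   1/4 ]
R1 <- R1 - (1/15)*R3:  [      1       0       0  |  -37/60   13/60   -1/60 ]
R2 <- R2 - (1/3)*R3:  [     0      1      0  |  -1/12   1/12  -1/12 ]
Right block of [I | A^{-1}] is the inverse:
[ -37/60  13/60  -1/60 ]
[  -1/12   1/12  -1/12 ]
[   -7/4    3/4    1/4 ]

inverse = [-37/60 13/60 -1/60; -1/12 1/12 -1/12; -7/4 3/4 1/4]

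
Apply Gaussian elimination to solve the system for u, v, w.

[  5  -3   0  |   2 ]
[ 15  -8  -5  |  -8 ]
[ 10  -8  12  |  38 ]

Forward elimination on [A|b]:
R2 <- R2 - (3)*R1:  [   0    1   -5  -14 ]
R3 <- R3 - (2)*R1:  [  0  -2  12  34 ]
R3 <- R3 - (-2)*R2:  [ 0  0  2  6 ]
Row echelon form:
[ 5  -3   0  |    2 ]
[ 0   1  -5  |  -14 ]
[ 0   0   2  |    6 ]
Back-substitution:
w = (6) / 2 = 3
v = (-14 - (-5)*(3)) / 1 = 1
u = (2 - (-3)*(1)) / 5 = 1

(1, 1, 3)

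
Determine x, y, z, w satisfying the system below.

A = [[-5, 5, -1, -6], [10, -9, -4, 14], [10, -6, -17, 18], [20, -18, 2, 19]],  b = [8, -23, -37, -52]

Forward elimination on [A|b]:
R2 <- R2 - (-2)*R1:  [  0   1  -6   2  -7 ]
R3 <- R3 - (-2)*R1:  [   0    4  -19    6  -21 ]
R4 <- R4 - (-4)*R1:  [   0    2   -2   -5  -20 ]
R3 <- R3 - (4)*R2:  [  0   0   5  -2   7 ]
R4 <- R4 - (2)*R2:  [  0   0  10  -9  -6 ]
R4 <- R4 - (2)*R3:  [   0    0    0   -5  -20 ]
Row echelon form:
[ -5  5  -1  -6  |    8 ]
[  0  1  -6   2  |   -7 ]
[  0  0   5  -2  |    7 ]
[  0  0   0  -5  |  -20 ]
Back-substitution:
w = (-20) / -5 = 4
z = (7 - (-2)*(4)) / 5 = 3
y = (-7 - (-6)*(3) - (2)*(4)) / 1 = 3
x = (8 - (5)*(3) - (-1)*(3) - (-6)*(4)) / -5 = -4

(-4, 3, 3, 4)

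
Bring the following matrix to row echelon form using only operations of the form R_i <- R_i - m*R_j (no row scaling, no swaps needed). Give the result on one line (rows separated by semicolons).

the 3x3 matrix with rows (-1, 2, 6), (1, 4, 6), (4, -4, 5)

Forward elimination:
R2 <- R2 - (-1)*R1:  [  0   6  12 ]
R3 <- R3 - (-4)*R1:  [  0   4  29 ]
R3 <- R3 - (2/3)*R2:  [  0   0  21 ]
Row echelon form:
[ -1  2   6 ]
[  0  6  12 ]
[  0  0  21 ]

REF = [-1 2 6; 0 6 12; 0 0 21]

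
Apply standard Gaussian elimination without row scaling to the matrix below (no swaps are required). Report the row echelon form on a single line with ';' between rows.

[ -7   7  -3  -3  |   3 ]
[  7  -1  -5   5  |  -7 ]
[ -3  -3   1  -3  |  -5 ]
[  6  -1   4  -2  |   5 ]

Forward elimination:
R2 <- R2 - (-1)*R1:  [  0   6  -8   2  -4 ]
R3 <- R3 - (3/7)*R1:  [     0     -6   16/7  -12/7  -44/7 ]
R4 <- R4 - (-6/7)*R1:  [     0      5   10/7  -32/7   53/7 ]
R3 <- R3 - (-1)*R2:  [     0      0  -40/7    2/7  -72/7 ]
R4 <- R4 - (5/6)*R2:  [       0        0   170/21  -131/21   229/21 ]
R4 <- R4 - (-17/12)*R3:  [     0      0      0  -35/6  -11/3 ]
Row echelon form:
[ -7  7     -3     -3  |      3 ]
[  0  6     -8      2  |     -4 ]
[  0  0  -40/7    2/7  |  -72/7 ]
[  0  0      0  -35/6  |  -11/3 ]

REF = [-7 7 -3 -3 3; 0 6 -8 2 -4; 0 0 -40/7 2/7 -72/7; 0 0 0 -35/6 -11/3]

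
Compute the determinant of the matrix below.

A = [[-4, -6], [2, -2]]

det(A) = 20

Forward elimination:
R2 <- R2 - (-1/2)*R1:  [  0  -5 ]
Upper-triangular form:
[ -4  -6 ]
[  0  -5 ]
det(A) = (-1)^0 * (-4) * (-5) = 20  (0 row swaps -> sign +1)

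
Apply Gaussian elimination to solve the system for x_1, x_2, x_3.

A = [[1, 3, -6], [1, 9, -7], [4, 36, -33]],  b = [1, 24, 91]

(-5, 4, 1)

Forward elimination on [A|b]:
R2 <- R2 - (1)*R1:  [  0   6  -1  23 ]
R3 <- R3 - (4)*R1:  [  0  24  -9  87 ]
R3 <- R3 - (4)*R2:  [  0   0  -5  -5 ]
Row echelon form:
[ 1  3  -6  |   1 ]
[ 0  6  -1  |  23 ]
[ 0  0  -5  |  -5 ]
Back-substitution:
x_3 = (-5) / -5 = 1
x_2 = (23 - (-1)*(1)) / 6 = 4
x_1 = (1 - (3)*(4) - (-6)*(1)) / 1 = -5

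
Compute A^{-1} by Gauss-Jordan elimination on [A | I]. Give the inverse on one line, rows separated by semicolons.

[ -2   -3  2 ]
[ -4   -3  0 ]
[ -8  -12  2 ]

inverse = [-1/6 -1/2 1/6; 2/9 1/3 -2/9; 2/3 0 -1/6]

Gauss-Jordan on [A | I]:
R1 <- (1/-2)*R1:  [    1   3/2    -1  |  -1/2     0     0 ]
R2 <- R2 - (-4)*R1:  [  0   3  -4  |  -2   1   0 ]
R3 <- R3 - (-8)*R1:  [  0   0  -6  |  -4   0   1 ]
R2 <- (1/3)*R2:  [    0     1  -4/3  |  -2/3   1/3     0 ]
R1 <- R1 - (3/2)*R2:  [    1     0     1  |   1/2  -1/2     0 ]
R3 <- (1/-6)*R3:  [    0     0     1  |   2/3     0  -1/6 ]
R1 <- R1 - (1)*R3:  [    1     0     0  |  -1/6  -1/2   1/6 ]
R2 <- R2 - (-4/3)*R3:  [    0     1     0  |   2/9   1/3  -2/9 ]
Right block of [I | A^{-1}] is the inverse:
[ -1/6  -1/2   1/6 ]
[  2/9   1/3  -2/9 ]
[  2/3     0  -1/6 ]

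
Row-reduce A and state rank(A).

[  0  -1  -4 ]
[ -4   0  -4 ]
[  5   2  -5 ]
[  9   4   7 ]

rank(A) = 3

Row reduction:
R1 <-> R2   (pivot in column 1 was zero)
[ -4   0  -4 ]
[  0  -1  -4 ]
[  5   2  -5 ]
[  9   4   7 ]
R3 <- R3 - (-5/4)*R1:  [   0    2  -10 ]
R4 <- R4 - (-9/4)*R1:  [  0   4  -2 ]
R3 <- R3 - (-2)*R2:  [   0    0  -18 ]
R4 <- R4 - (-4)*R2:  [   0    0  -18 ]
R4 <- R4 - (1)*R3:  [ 0  0  0 ]
Row echelon form:
[ -4   0   -4 ]
[  0  -1   -4 ]
[  0   0  -18 ]
[  0   0    0 ]
Nonzero rows / pivot columns: 3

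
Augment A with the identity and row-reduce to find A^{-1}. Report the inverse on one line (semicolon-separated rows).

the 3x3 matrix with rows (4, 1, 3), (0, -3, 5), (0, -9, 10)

Gauss-Jordan on [A | I]:
R1 <- (1/4)*R1:  [   1  1/4  3/4  |  1/4    0    0 ]
R2 <- (1/-3)*R2:  [    0     1  -5/3  |     0  -1/3     0 ]
R1 <- R1 - (1/4)*R2:  [    1     0   7/6  |   1/4  1/12     0 ]
R3 <- R3 - (-9)*R2:  [  0   0  -5  |   0  -3   1 ]
R3 <- (1/-5)*R3:  [    0     0     1  |     0   3/5  -1/5 ]
R1 <- R1 - (7/6)*R3:  [      1       0       0  |     1/4  -37/60    7/30 ]
R2 <- R2 - (-5/3)*R3:  [    0     1     0  |     0   2/3  -1/3 ]
Right block of [I | A^{-1}] is the inverse:
[ 1/4  -37/60  7/30 ]
[   0     2/3  -1/3 ]
[   0     3/5  -1/5 ]

inverse = [1/4 -37/60 7/30; 0 2/3 -1/3; 0 3/5 -1/5]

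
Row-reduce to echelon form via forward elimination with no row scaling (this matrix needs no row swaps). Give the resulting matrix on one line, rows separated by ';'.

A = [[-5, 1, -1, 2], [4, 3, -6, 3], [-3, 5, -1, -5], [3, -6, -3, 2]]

Forward elimination:
R2 <- R2 - (-4/5)*R1:  [     0   19/5  -34/5   23/5 ]
R3 <- R3 - (3/5)*R1:  [     0   22/5   -2/5  -31/5 ]
R4 <- R4 - (-3/5)*R1:  [     0  -27/5  -18/5   16/5 ]
R3 <- R3 - (22/19)*R2:  [       0        0   142/19  -219/19 ]
R4 <- R4 - (-27/19)*R2:  [       0        0  -252/19   185/19 ]
R4 <- R4 - (-126/71)*R3:  [       0        0        0  -761/71 ]
Row echelon form:
[ -5     1      -1        2 ]
[  0  19/5   -34/5     23/5 ]
[  0     0  142/19  -219/19 ]
[  0     0       0  -761/71 ]

REF = [-5 1 -1 2; 0 19/5 -34/5 23/5; 0 0 142/19 -219/19; 0 0 0 -761/71]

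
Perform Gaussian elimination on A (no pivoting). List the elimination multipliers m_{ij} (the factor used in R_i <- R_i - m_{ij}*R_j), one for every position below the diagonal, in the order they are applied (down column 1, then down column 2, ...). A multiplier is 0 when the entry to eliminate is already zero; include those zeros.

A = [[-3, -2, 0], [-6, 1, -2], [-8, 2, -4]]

multipliers: 2, 8/3, 22/15

Forward elimination:
R2 <- R2 - (2)*R1:  [  0   5  -2 ]
R3 <- R3 - (8/3)*R1:  [    0  22/3    -4 ]
R3 <- R3 - (22/15)*R2:  [      0       0  -16/15 ]
Multipliers (in order of application): m_{21} = 2, m_{31} = 8/3, m_{32} = 22/15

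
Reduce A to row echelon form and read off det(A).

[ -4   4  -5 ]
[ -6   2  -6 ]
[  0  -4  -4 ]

det(A) = -88

Forward elimination:
R2 <- R2 - (3/2)*R1:  [   0   -4  3/2 ]
R3 <- R3 - (1)*R2:  [     0      0  -11/2 ]
Upper-triangular form:
[ -4   4     -5 ]
[  0  -4    3/2 ]
[  0   0  -11/2 ]
det(A) = (-1)^0 * (-4) * (-4) * (-11/2) = -88  (0 row swaps -> sign +1)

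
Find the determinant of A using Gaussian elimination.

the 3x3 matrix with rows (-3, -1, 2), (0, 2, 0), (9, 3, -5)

Forward elimination:
R3 <- R3 - (-3)*R1:  [ 0  0  1 ]
Upper-triangular form:
[ -3  -1  2 ]
[  0   2  0 ]
[  0   0  1 ]
det(A) = (-1)^0 * (-3) * (2) * (1) = -6  (0 row swaps -> sign +1)

det(A) = -6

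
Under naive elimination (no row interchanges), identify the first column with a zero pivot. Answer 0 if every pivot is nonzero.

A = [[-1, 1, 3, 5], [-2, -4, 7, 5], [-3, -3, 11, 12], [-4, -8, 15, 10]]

Naive forward elimination:
R2 <- R2 - (2)*R1:  [  0  -6   1  -5 ]
R3 <- R3 - (3)*R1:  [  0  -6   2  -3 ]
R4 <- R4 - (4)*R1:  [   0  -12    3  -10 ]
R3 <- R3 - (1)*R2:  [ 0  0  1  2 ]
R4 <- R4 - (2)*R2:  [ 0  0  1  0 ]
R4 <- R4 - (1)*R3:  [  0   0   0  -2 ]
All pivots nonzero; naive elimination completes without hitting a zero pivot.

first zero-pivot column = 0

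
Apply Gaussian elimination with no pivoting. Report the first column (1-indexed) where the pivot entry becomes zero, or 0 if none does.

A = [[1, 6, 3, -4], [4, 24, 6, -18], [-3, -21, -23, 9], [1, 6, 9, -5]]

first zero-pivot column = 2

Naive forward elimination:
R2 <- R2 - (4)*R1:  [  0   0  -6  -2 ]
R3 <- R3 - (-3)*R1:  [   0   -3  -14   -3 ]
R4 <- R4 - (1)*R1:  [  0   0   6  -1 ]
Matrix at this point:
[ 1   6    3  -4 ]
[ 0   0   -6  -2 ]
[ 0  -3  -14  -3 ]
[ 0   0    6  -1 ]
Pivot entry (2,2) is zero but row 3 has -3 in column 2 -> naive elimination stops; a row interchange (e.g. R2 <-> R3) would be required here.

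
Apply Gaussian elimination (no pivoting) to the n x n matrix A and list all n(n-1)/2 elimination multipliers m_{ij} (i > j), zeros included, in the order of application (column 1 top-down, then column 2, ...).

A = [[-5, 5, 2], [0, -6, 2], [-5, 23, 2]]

multipliers: 0, 1, -3

Forward elimination:
R2: entry in column 1 is already 0 -> m_{21} = 0 (no row operation needed)
R3 <- R3 - (1)*R1:  [  0  18   0 ]
R3 <- R3 - (-3)*R2:  [ 0  0  6 ]
Multipliers (in order of application): m_{21} = 0, m_{31} = 1, m_{32} = -3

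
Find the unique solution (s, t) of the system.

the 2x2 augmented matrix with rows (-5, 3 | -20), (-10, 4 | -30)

(1, -5)

Forward elimination on [A|b]:
R2 <- R2 - (2)*R1:  [  0  -2  10 ]
Row echelon form:
[ -5   3  |  -20 ]
[  0  -2  |   10 ]
Back-substitution:
t = (10) / -2 = -5
s = (-20 - (3)*(-5)) / -5 = 1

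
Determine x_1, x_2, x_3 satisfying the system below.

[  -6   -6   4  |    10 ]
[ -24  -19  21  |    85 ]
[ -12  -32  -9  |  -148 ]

(-4, 5, 4)

Forward elimination on [A|b]:
R2 <- R2 - (4)*R1:  [  0   5   5  45 ]
R3 <- R3 - (2)*R1:  [    0   -20   -17  -168 ]
R3 <- R3 - (-4)*R2:  [  0   0   3  12 ]
Row echelon form:
[ -6  -6  4  |  10 ]
[  0   5  5  |  45 ]
[  0   0  3  |  12 ]
Back-substitution:
x_3 = (12) / 3 = 4
x_2 = (45 - (5)*(4)) / 5 = 5
x_1 = (10 - (-6)*(5) - (4)*(4)) / -6 = -4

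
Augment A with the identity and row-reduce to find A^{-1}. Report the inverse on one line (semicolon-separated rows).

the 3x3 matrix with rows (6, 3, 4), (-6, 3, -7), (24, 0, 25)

Gauss-Jordan on [A | I]:
R1 <- (1/6)*R1:  [   1  1/2  2/3  |  1/6    0    0 ]
R2 <- R2 - (-6)*R1:  [  0   6  -3  |   1   1   0 ]
R3 <- R3 - (24)*R1:  [   0  -12    9  |   -4    0    1 ]
R2 <- (1/6)*R2:  [    0     1  -1/2  |   1/6   1/6     0 ]
R1 <- R1 - (1/2)*R2:  [     1      0  11/12  |   1/12  -1/12      0 ]
R3 <- R3 - (-12)*R2:  [  0   0   3  |  -2   2   1 ]
R3 <- (1/3)*R3:  [    0     0     1  |  -2/3   2/3   1/3 ]
R1 <- R1 - (11/12)*R3:  [      1       0       0  |   25/36  -25/36  -11/36 ]
R2 <- R2 - (-1/2)*R3:  [    0     1     0  |  -1/6   1/2   1/6 ]
Right block of [I | A^{-1}] is the inverse:
[ 25/36  -25/36  -11/36 ]
[  -1/6     1/2     1/6 ]
[  -2/3     2/3     1/3 ]

inverse = [25/36 -25/36 -11/36; -1/6 1/2 1/6; -2/3 2/3 1/3]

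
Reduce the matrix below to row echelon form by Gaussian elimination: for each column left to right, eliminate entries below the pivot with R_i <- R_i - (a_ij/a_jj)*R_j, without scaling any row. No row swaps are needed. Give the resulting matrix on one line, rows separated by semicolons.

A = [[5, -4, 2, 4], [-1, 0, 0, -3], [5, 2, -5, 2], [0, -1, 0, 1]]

REF = [5 -4 2 4; 0 -4/5 2/5 -11/5; 0 0 -4 -37/2; 0 0 0 97/16]

Forward elimination:
R2 <- R2 - (-1/5)*R1:  [     0   -4/5    2/5  -11/5 ]
R3 <- R3 - (1)*R1:  [  0   6  -7  -2 ]
R3 <- R3 - (-15/2)*R2:  [     0      0     -4  -37/2 ]
R4 <- R4 - (5/4)*R2:  [    0     0  -1/2  15/4 ]
R4 <- R4 - (1/8)*R3:  [     0      0      0  97/16 ]
Row echelon form:
[ 5    -4    2      4 ]
[ 0  -4/5  2/5  -11/5 ]
[ 0     0   -4  -37/2 ]
[ 0     0    0  97/16 ]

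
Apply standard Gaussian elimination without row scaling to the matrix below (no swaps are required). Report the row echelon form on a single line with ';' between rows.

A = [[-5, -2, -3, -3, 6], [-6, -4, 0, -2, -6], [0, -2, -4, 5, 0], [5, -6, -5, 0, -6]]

Forward elimination:
R2 <- R2 - (6/5)*R1:  [     0   -8/5   18/5    8/5  -66/5 ]
R4 <- R4 - (-1)*R1:  [  0  -8  -8  -3   0 ]
R3 <- R3 - (5/4)*R2:  [     0      0  -17/2      3   33/2 ]
R4 <- R4 - (5)*R2:  [   0    0  -26  -11   66 ]
R4 <- R4 - (52/17)*R3:  [       0        0        0  -343/17   264/17 ]
Row echelon form:
[ -5    -2     -3       -3       6 ]
[  0  -8/5   18/5      8/5   -66/5 ]
[  0     0  -17/2        3    33/2 ]
[  0     0      0  -343/17  264/17 ]

REF = [-5 -2 -3 -3 6; 0 -8/5 18/5 8/5 -66/5; 0 0 -17/2 3 33/2; 0 0 0 -343/17 264/17]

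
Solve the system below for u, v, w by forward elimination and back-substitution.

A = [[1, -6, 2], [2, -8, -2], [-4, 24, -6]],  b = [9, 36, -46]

(1, -3, -5)

Forward elimination on [A|b]:
R2 <- R2 - (2)*R1:  [  0   4  -6  18 ]
R3 <- R3 - (-4)*R1:  [   0    0    2  -10 ]
Row echelon form:
[ 1  -6   2  |    9 ]
[ 0   4  -6  |   18 ]
[ 0   0   2  |  -10 ]
Back-substitution:
w = (-10) / 2 = -5
v = (18 - (-6)*(-5)) / 4 = -3
u = (9 - (-6)*(-3) - (2)*(-5)) / 1 = 1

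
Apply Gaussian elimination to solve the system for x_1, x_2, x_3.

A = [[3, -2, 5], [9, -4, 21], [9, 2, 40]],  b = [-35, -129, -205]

Forward elimination on [A|b]:
R2 <- R2 - (3)*R1:  [   0    2    6  -24 ]
R3 <- R3 - (3)*R1:  [    0     8    25  -100 ]
R3 <- R3 - (4)*R2:  [  0   0   1  -4 ]
Row echelon form:
[ 3  -2  5  |  -35 ]
[ 0   2  6  |  -24 ]
[ 0   0  1  |   -4 ]
Back-substitution:
x_3 = (-4) / 1 = -4
x_2 = (-24 - (6)*(-4)) / 2 = 0
x_1 = (-35 - (-2)*(0) - (5)*(-4)) / 3 = -5

(-5, 0, -4)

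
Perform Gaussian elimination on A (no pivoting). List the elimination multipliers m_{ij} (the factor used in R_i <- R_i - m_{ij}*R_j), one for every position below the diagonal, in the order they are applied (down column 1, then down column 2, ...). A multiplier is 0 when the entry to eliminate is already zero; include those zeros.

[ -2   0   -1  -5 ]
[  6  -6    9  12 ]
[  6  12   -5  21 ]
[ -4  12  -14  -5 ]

multipliers: -3, -3, 2, -2, -2, 0

Forward elimination:
R2 <- R2 - (-3)*R1:  [  0  -6   6  -3 ]
R3 <- R3 - (-3)*R1:  [  0  12  -8   6 ]
R4 <- R4 - (2)*R1:  [   0   12  -12    5 ]
R3 <- R3 - (-2)*R2:  [ 0  0  4  0 ]
R4 <- R4 - (-2)*R2:  [  0   0   0  -1 ]
R4: entry in column 3 is already 0 -> m_{43} = 0 (no row operation needed)
Multipliers (in order of application): m_{21} = -3, m_{31} = -3, m_{41} = 2, m_{32} = -2, m_{42} = -2, m_{43} = 0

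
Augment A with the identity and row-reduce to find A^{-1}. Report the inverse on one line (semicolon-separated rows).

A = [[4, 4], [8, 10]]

Gauss-Jordan on [A | I]:
R1 <- (1/4)*R1:  [   1    1  |  1/4    0 ]
R2 <- R2 - (8)*R1:  [  0   2  |  -2   1 ]
R2 <- (1/2)*R2:  [   0    1  |   -1  1/2 ]
R1 <- R1 - (1)*R2:  [    1     0  |   5/4  -1/2 ]
Right block of [I | A^{-1}] is the inverse:
[ 5/4  -1/2 ]
[  -1   1/2 ]

inverse = [5/4 -1/2; -1 1/2]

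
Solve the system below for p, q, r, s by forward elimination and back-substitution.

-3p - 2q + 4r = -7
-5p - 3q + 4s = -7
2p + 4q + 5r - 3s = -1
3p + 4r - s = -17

Forward elimination on [A|b]:
R2 <- R2 - (5/3)*R1:  [     0    1/3  -20/3      4   14/3 ]
R3 <- R3 - (-2/3)*R1:  [     0    8/3   23/3     -3  -17/3 ]
R4 <- R4 - (-1)*R1:  [   0   -2    8   -1  -24 ]
R3 <- R3 - (8)*R2:  [   0    0   61  -35  -43 ]
R4 <- R4 - (-6)*R2:  [   0    0  -32   23    4 ]
R4 <- R4 - (-32/61)*R3:  [        0         0         0    283/61  -1132/61 ]
Row echelon form:
[ -3   -2      4       0  |        -7 ]
[  0  1/3  -20/3       4  |      14/3 ]
[  0    0     61     -35  |       -43 ]
[  0    0      0  283/61  |  -1132/61 ]
Back-substitution:
s = (-1132/61) / (283/61) = -4
r = (-43 - (-35)*(-4)) / 61 = -3
q = (14/3 - (-20/3)*(-3) - (4)*(-4)) / (1/3) = 2
p = (-7 - (-2)*(2) - (4)*(-3)) / -3 = -3

(-3, 2, -3, -4)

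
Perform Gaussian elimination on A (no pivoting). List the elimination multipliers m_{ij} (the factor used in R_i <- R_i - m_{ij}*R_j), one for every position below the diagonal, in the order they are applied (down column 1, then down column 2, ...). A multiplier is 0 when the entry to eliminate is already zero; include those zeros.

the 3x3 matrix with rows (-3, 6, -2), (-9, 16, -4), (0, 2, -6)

Forward elimination:
R2 <- R2 - (3)*R1:  [  0  -2   2 ]
R3: entry in column 1 is already 0 -> m_{31} = 0 (no row operation needed)
R3 <- R3 - (-1)*R2:  [  0   0  -4 ]
Multipliers (in order of application): m_{21} = 3, m_{31} = 0, m_{32} = -1

multipliers: 3, 0, -1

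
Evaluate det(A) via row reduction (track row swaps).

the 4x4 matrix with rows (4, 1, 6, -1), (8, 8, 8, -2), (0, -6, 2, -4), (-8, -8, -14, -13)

det(A) = 144

Forward elimination:
R2 <- R2 - (2)*R1:  [  0   6  -4   0 ]
R4 <- R4 - (-2)*R1:  [   0   -6   -2  -15 ]
R3 <- R3 - (-1)*R2:  [  0   0  -2  -4 ]
R4 <- R4 - (-1)*R2:  [   0    0   -6  -15 ]
R4 <- R4 - (3)*R3:  [  0   0   0  -3 ]
Upper-triangular form:
[ 4  1   6  -1 ]
[ 0  6  -4   0 ]
[ 0  0  -2  -4 ]
[ 0  0   0  -3 ]
det(A) = (-1)^0 * (4) * (6) * (-2) * (-3) = 144  (0 row swaps -> sign +1)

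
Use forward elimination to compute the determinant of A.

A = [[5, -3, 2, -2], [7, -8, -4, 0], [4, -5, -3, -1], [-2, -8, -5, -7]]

det(A) = -292

Forward elimination:
R2 <- R2 - (7/5)*R1:  [     0  -19/5  -34/5   14/5 ]
R3 <- R3 - (4/5)*R1:  [     0  -13/5  -23/5    3/5 ]
R4 <- R4 - (-2/5)*R1:  [     0  -46/5  -21/5  -39/5 ]
R3 <- R3 - (13/19)*R2:  [      0       0    1/19  -25/19 ]
R4 <- R4 - (46/19)*R2:  [       0        0   233/19  -277/19 ]
R4 <- R4 - (233)*R3:  [   0    0    0  292 ]
Upper-triangular form:
[ 5     -3      2      -2 ]
[ 0  -19/5  -34/5    14/5 ]
[ 0      0   1/19  -25/19 ]
[ 0      0      0     292 ]
det(A) = (-1)^0 * (5) * (-19/5) * (1/19) * (292) = -292  (0 row swaps -> sign +1)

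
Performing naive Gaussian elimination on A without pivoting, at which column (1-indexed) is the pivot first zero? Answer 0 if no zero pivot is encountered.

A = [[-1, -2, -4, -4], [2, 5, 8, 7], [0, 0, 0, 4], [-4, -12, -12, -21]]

first zero-pivot column = 3

Naive forward elimination:
R2 <- R2 - (-2)*R1:  [  0   1   0  -1 ]
R4 <- R4 - (4)*R1:  [  0  -4   4  -5 ]
R4 <- R4 - (-4)*R2:  [  0   0   4  -9 ]
Matrix at this point:
[ -1  -2  -4  -4 ]
[  0   1   0  -1 ]
[  0   0   0   4 ]
[  0   0   4  -9 ]
Pivot entry (3,3) is zero but row 4 has 4 in column 3 -> naive elimination stops; a row interchange (e.g. R3 <-> R4) would be required here.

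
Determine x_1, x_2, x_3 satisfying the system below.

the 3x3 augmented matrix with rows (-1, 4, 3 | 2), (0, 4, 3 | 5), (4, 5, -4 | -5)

Forward elimination on [A|b]:
R3 <- R3 - (-4)*R1:  [  0  21   8   3 ]
R3 <- R3 - (21/4)*R2:  [     0      0  -31/4  -93/4 ]
Row echelon form:
[ -1  4      3  |      2 ]
[  0  4      3  |      5 ]
[  0  0  -31/4  |  -93/4 ]
Back-substitution:
x_3 = (-93/4) / (-31/4) = 3
x_2 = (5 - (3)*(3)) / 4 = -1
x_1 = (2 - (4)*(-1) - (3)*(3)) / -1 = 3

(3, -1, 3)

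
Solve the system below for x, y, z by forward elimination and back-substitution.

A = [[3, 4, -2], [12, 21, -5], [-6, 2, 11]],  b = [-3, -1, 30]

Forward elimination on [A|b]:
R2 <- R2 - (4)*R1:  [  0   5   3  11 ]
R3 <- R3 - (-2)*R1:  [  0  10   7  24 ]
R3 <- R3 - (2)*R2:  [ 0  0  1  2 ]
Row echelon form:
[ 3  4  -2  |  -3 ]
[ 0  5   3  |  11 ]
[ 0  0   1  |   2 ]
Back-substitution:
z = (2) / 1 = 2
y = (11 - (3)*(2)) / 5 = 1
x = (-3 - (4)*(1) - (-2)*(2)) / 3 = -1

(-1, 1, 2)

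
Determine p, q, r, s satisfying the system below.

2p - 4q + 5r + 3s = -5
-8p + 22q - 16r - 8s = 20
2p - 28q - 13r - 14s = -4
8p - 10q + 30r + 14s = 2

(4, 2, 2, -5)

Forward elimination on [A|b]:
R2 <- R2 - (-4)*R1:  [ 0  6  4  4  0 ]
R3 <- R3 - (1)*R1:  [   0  -24  -18  -17    1 ]
R4 <- R4 - (4)*R1:  [  0   6  10   2  22 ]
R3 <- R3 - (-4)*R2:  [  0   0  -2  -1   1 ]
R4 <- R4 - (1)*R2:  [  0   0   6  -2  22 ]
R4 <- R4 - (-3)*R3:  [  0   0   0  -5  25 ]
Row echelon form:
[ 2  -4   5   3  |  -5 ]
[ 0   6   4   4  |   0 ]
[ 0   0  -2  -1  |   1 ]
[ 0   0   0  -5  |  25 ]
Back-substitution:
s = (25) / -5 = -5
r = (1 - (-1)*(-5)) / -2 = 2
q = (0 - (4)*(2) - (4)*(-5)) / 6 = 2
p = (-5 - (-4)*(2) - (5)*(2) - (3)*(-5)) / 2 = 4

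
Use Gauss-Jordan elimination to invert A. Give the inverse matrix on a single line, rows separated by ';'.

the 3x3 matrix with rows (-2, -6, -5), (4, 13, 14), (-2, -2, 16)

Gauss-Jordan on [A | I]:
R1 <- (1/-2)*R1:  [    1     3   5/2  |  -1/2     0     0 ]
R2 <- R2 - (4)*R1:  [ 0  1  4  |  2  1  0 ]
R3 <- R3 - (-2)*R1:  [  0   4  21  |  -1   0   1 ]
R1 <- R1 - (3)*R2:  [     1      0  -19/2  |  -13/2     -3      0 ]
R3 <- R3 - (4)*R2:  [  0   0   5  |  -9  -4   1 ]
R3 <- (1/5)*R3:  [    0     0     1  |  -9/5  -4/5   1/5 ]
R1 <- R1 - (-19/2)*R3:  [      1       0       0  |  -118/5   -53/5   19/10 ]
R2 <- R2 - (4)*R3:  [    0     1     0  |  46/5  21/5  -4/5 ]
Right block of [I | A^{-1}] is the inverse:
[ -118/5  -53/5  19/10 ]
[   46/5   21/5   -4/5 ]
[   -9/5   -4/5    1/5 ]

inverse = [-118/5 -53/5 19/10; 46/5 21/5 -4/5; -9/5 -4/5 1/5]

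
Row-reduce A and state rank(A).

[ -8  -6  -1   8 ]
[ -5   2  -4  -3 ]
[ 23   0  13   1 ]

rank(A) = 2

Row reduction:
R2 <- R2 - (5/8)*R1:  [     0   23/4  -27/8     -8 ]
R3 <- R3 - (-23/8)*R1:  [     0  -69/4   81/8     24 ]
R3 <- R3 - (-3)*R2:  [ 0  0  0  0 ]
Row echelon form:
[ -8    -6     -1   8 ]
[  0  23/4  -27/8  -8 ]
[  0     0      0   0 ]
Nonzero rows / pivot columns: 2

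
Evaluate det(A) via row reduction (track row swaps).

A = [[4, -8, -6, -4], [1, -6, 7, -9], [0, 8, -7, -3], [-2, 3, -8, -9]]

det(A) = 5430

Forward elimination:
R2 <- R2 - (1/4)*R1:  [    0    -4  17/2    -8 ]
R4 <- R4 - (-1/2)*R1:  [   0   -1  -11  -11 ]
R3 <- R3 - (-2)*R2:  [   0    0   10  -19 ]
R4 <- R4 - (1/4)*R2:  [      0       0  -105/8      -9 ]
R4 <- R4 - (-21/16)*R3:  [       0        0        0  -543/16 ]
Upper-triangular form:
[ 4  -8    -6       -4 ]
[ 0  -4  17/2       -8 ]
[ 0   0    10      -19 ]
[ 0   0     0  -543/16 ]
det(A) = (-1)^0 * (4) * (-4) * (10) * (-543/16) = 5430  (0 row swaps -> sign +1)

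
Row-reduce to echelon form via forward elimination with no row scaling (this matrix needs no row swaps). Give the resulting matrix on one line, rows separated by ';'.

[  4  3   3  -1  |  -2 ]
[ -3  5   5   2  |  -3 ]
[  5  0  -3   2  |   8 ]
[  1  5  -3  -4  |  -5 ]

REF = [4 3 3 -1 -2; 0 29/4 29/4 5/4 -9/2; 0 0 -3 113/29 237/29; 0 0 0 -1294/87 -686/29]

Forward elimination:
R2 <- R2 - (-3/4)*R1:  [    0  29/4  29/4   5/4  -9/2 ]
R3 <- R3 - (5/4)*R1:  [     0  -15/4  -27/4   13/4   21/2 ]
R4 <- R4 - (1/4)*R1:  [     0   17/4  -15/4  -15/4   -9/2 ]
R3 <- R3 - (-15/29)*R2:  [      0       0      -3  113/29  237/29 ]
R4 <- R4 - (17/29)*R2:  [       0        0       -8  -130/29   -54/29 ]
R4 <- R4 - (8/3)*R3:  [        0         0         0  -1294/87   -686/29 ]
Row echelon form:
[ 4     3     3        -1  |       -2 ]
[ 0  29/4  29/4       5/4  |     -9/2 ]
[ 0     0    -3    113/29  |   237/29 ]
[ 0     0     0  -1294/87  |  -686/29 ]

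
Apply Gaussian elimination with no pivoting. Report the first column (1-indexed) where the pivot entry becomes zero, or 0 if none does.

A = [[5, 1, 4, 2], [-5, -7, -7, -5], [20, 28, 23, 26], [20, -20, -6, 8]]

first zero-pivot column = 4

Naive forward elimination:
R2 <- R2 - (-1)*R1:  [  0  -6  -3  -3 ]
R3 <- R3 - (4)*R1:  [  0  24   7  18 ]
R4 <- R4 - (4)*R1:  [   0  -24  -22    0 ]
R3 <- R3 - (-4)*R2:  [  0   0  -5   6 ]
R4 <- R4 - (4)*R2:  [   0    0  -10   12 ]
R4 <- R4 - (2)*R3:  [ 0  0  0  0 ]
Matrix at this point:
[ 5   1   4   2 ]
[ 0  -6  -3  -3 ]
[ 0   0  -5   6 ]
[ 0   0   0   0 ]
Pivot entry (4,4) in the last row is zero and there are no rows below to swap with -> zero pivot in column 4 (A is singular).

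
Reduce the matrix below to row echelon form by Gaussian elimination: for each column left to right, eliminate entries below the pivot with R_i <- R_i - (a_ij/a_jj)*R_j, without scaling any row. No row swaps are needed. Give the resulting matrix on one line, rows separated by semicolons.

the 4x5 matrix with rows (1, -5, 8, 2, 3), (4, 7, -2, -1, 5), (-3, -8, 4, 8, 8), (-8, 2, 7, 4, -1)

Forward elimination:
R2 <- R2 - (4)*R1:  [   0   27  -34   -9   -7 ]
R3 <- R3 - (-3)*R1:  [   0  -23   28   14   17 ]
R4 <- R4 - (-8)*R1:  [   0  -38   71   20   23 ]
R3 <- R3 - (-23/27)*R2:  [      0       0  -26/27    19/3  298/27 ]
R4 <- R4 - (-38/27)*R2:  [      0       0  625/27    22/3  355/27 ]
R4 <- R4 - (-625/26)*R3:  [       0        0        0  4149/26  3620/13 ]
Row echelon form:
[ 1  -5       8        2        3 ]
[ 0  27     -34       -9       -7 ]
[ 0   0  -26/27     19/3   298/27 ]
[ 0   0       0  4149/26  3620/13 ]

REF = [1 -5 8 2 3; 0 27 -34 -9 -7; 0 0 -26/27 19/3 298/27; 0 0 0 4149/26 3620/13]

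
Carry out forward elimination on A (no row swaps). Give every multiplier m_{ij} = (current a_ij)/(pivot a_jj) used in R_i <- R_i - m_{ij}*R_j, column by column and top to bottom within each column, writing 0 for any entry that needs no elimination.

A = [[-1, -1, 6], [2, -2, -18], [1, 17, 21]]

Forward elimination:
R2 <- R2 - (-2)*R1:  [  0  -4  -6 ]
R3 <- R3 - (-1)*R1:  [  0  16  27 ]
R3 <- R3 - (-4)*R2:  [ 0  0  3 ]
Multipliers (in order of application): m_{21} = -2, m_{31} = -1, m_{32} = -4

multipliers: -2, -1, -4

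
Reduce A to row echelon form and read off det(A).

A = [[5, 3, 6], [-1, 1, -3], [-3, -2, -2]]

det(A) = 11

Forward elimination:
R2 <- R2 - (-1/5)*R1:  [    0   8/5  -9/5 ]
R3 <- R3 - (-3/5)*R1:  [    0  -1/5   8/5 ]
R3 <- R3 - (-1/8)*R2:  [    0     0  11/8 ]
Upper-triangular form:
[ 5    3     6 ]
[ 0  8/5  -9/5 ]
[ 0    0  11/8 ]
det(A) = (-1)^0 * (5) * (8/5) * (11/8) = 11  (0 row swaps -> sign +1)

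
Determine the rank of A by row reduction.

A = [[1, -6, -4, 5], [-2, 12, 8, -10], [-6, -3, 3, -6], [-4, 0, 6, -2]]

Row reduction:
R2 <- R2 - (-2)*R1:  [ 0  0  0  0 ]
R3 <- R3 - (-6)*R1:  [   0  -39  -21   24 ]
R4 <- R4 - (-4)*R1:  [   0  -24  -10   18 ]
R2 <-> R3   (pivot in column 2 was zero)
[ 1   -6   -4   5 ]
[ 0  -39  -21  24 ]
[ 0    0    0   0 ]
[ 0  -24  -10  18 ]
R4 <- R4 - (8/13)*R2:  [     0      0  38/13  42/13 ]
R3 <-> R4   (pivot in column 3 was zero)
[ 1   -6     -4      5 ]
[ 0  -39    -21     24 ]
[ 0    0  38/13  42/13 ]
[ 0    0      0      0 ]
Row echelon form:
[ 1   -6     -4      5 ]
[ 0  -39    -21     24 ]
[ 0    0  38/13  42/13 ]
[ 0    0      0      0 ]
Nonzero rows / pivot columns: 3

rank(A) = 3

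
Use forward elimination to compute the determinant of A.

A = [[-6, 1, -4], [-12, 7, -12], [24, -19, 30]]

det(A) = -60

Forward elimination:
R2 <- R2 - (2)*R1:  [  0   5  -4 ]
R3 <- R3 - (-4)*R1:  [   0  -15   14 ]
R3 <- R3 - (-3)*R2:  [ 0  0  2 ]
Upper-triangular form:
[ -6  1  -4 ]
[  0  5  -4 ]
[  0  0   2 ]
det(A) = (-1)^0 * (-6) * (5) * (2) = -60  (0 row swaps -> sign +1)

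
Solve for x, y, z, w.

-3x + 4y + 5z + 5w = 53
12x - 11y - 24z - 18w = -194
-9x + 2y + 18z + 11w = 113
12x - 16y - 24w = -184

(-4, 4, 2, 3)

Forward elimination on [A|b]:
R2 <- R2 - (-4)*R1:  [  0   5  -4   2  18 ]
R3 <- R3 - (3)*R1:  [   0  -10    3   -4  -46 ]
R4 <- R4 - (-4)*R1:  [  0   0  20  -4  28 ]
R3 <- R3 - (-2)*R2:  [   0    0   -5    0  -10 ]
R4 <- R4 - (-4)*R3:  [   0    0    0   -4  -12 ]
Row echelon form:
[ -3  4   5   5  |   53 ]
[  0  5  -4   2  |   18 ]
[  0  0  -5   0  |  -10 ]
[  0  0   0  -4  |  -12 ]
Back-substitution:
w = (-12) / -4 = 3
z = (-10) / -5 = 2
y = (18 - (-4)*(2) - (2)*(3)) / 5 = 4
x = (53 - (4)*(4) - (5)*(2) - (5)*(3)) / -3 = -4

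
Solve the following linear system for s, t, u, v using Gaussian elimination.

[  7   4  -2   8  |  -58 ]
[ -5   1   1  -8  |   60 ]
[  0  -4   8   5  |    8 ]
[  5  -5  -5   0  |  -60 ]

(-4, 3, 5, -4)

Forward elimination on [A|b]:
R2 <- R2 - (-5/7)*R1:  [     0   27/7   -3/7  -16/7  130/7 ]
R4 <- R4 - (5/7)*R1:  [      0   -55/7   -25/7   -40/7  -130/7 ]
R3 <- R3 - (-28/27)*R2:  [      0       0    68/9   71/27  736/27 ]
R4 <- R4 - (-55/27)*R2:  [       0        0    -40/9  -280/27   520/27 ]
R4 <- R4 - (-10/17)*R3:  [       0        0        0  -150/17   600/17 ]
Row echelon form:
[ 7     4    -2        8  |     -58 ]
[ 0  27/7  -3/7    -16/7  |   130/7 ]
[ 0     0  68/9    71/27  |  736/27 ]
[ 0     0     0  -150/17  |  600/17 ]
Back-substitution:
v = (600/17) / (-150/17) = -4
u = (736/27 - (71/27)*(-4)) / (68/9) = 5
t = (130/7 - (-3/7)*(5) - (-16/7)*(-4)) / (27/7) = 3
s = (-58 - (4)*(3) - (-2)*(5) - (8)*(-4)) / 7 = -4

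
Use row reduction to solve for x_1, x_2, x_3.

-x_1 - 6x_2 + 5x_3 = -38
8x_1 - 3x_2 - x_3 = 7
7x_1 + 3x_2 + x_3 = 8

Forward elimination on [A|b]:
R2 <- R2 - (-8)*R1:  [    0   -51    39  -297 ]
R3 <- R3 - (-7)*R1:  [    0   -39    36  -258 ]
R3 <- R3 - (13/17)*R2:  [       0        0   105/17  -525/17 ]
Row echelon form:
[ -1   -6       5  |      -38 ]
[  0  -51      39  |     -297 ]
[  0    0  105/17  |  -525/17 ]
Back-substitution:
x_3 = (-525/17) / (105/17) = -5
x_2 = (-297 - (39)*(-5)) / -51 = 2
x_1 = (-38 - (-6)*(2) - (5)*(-5)) / -1 = 1

(1, 2, -5)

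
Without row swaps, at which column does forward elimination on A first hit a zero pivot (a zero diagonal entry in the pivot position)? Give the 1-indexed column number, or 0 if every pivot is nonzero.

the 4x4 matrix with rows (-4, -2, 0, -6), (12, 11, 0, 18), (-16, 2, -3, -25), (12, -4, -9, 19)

first zero-pivot column = 0

Naive forward elimination:
R2 <- R2 - (-3)*R1:  [ 0  5  0  0 ]
R3 <- R3 - (4)*R1:  [  0  10  -3  -1 ]
R4 <- R4 - (-3)*R1:  [   0  -10   -9    1 ]
R3 <- R3 - (2)*R2:  [  0   0  -3  -1 ]
R4 <- R4 - (-2)*R2:  [  0   0  -9   1 ]
R4 <- R4 - (3)*R3:  [ 0  0  0  4 ]
All pivots nonzero; naive elimination completes without hitting a zero pivot.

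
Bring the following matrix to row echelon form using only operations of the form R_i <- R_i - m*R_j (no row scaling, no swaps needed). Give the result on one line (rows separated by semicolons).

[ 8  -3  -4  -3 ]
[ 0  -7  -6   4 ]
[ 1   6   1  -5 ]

REF = [8 -3 -4 -3; 0 -7 -6 4; 0 0 -111/28 -55/56]

Forward elimination:
R3 <- R3 - (1/8)*R1:  [     0   51/8    3/2  -37/8 ]
R3 <- R3 - (-51/56)*R2:  [       0        0  -111/28   -55/56 ]
Row echelon form:
[ 8  -3       -4      -3 ]
[ 0  -7       -6       4 ]
[ 0   0  -111/28  -55/56 ]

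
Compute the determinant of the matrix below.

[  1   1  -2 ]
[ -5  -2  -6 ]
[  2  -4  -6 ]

det(A) = -102

Forward elimination:
R2 <- R2 - (-5)*R1:  [   0    3  -16 ]
R3 <- R3 - (2)*R1:  [  0  -6  -2 ]
R3 <- R3 - (-2)*R2:  [   0    0  -34 ]
Upper-triangular form:
[ 1  1   -2 ]
[ 0  3  -16 ]
[ 0  0  -34 ]
det(A) = (-1)^0 * (1) * (3) * (-34) = -102  (0 row swaps -> sign +1)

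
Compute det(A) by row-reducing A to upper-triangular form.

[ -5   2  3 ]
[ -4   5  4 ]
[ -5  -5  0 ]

Forward elimination:
R2 <- R2 - (4/5)*R1:  [    0  17/5   8/5 ]
R3 <- R3 - (1)*R1:  [  0  -7  -3 ]
R3 <- R3 - (-35/17)*R2:  [    0     0  5/17 ]
Upper-triangular form:
[ -5     2     3 ]
[  0  17/5   8/5 ]
[  0     0  5/17 ]
det(A) = (-1)^0 * (-5) * (17/5) * (5/17) = -5  (0 row swaps -> sign +1)

det(A) = -5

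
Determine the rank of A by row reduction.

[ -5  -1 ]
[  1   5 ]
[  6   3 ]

Row reduction:
R2 <- R2 - (-1/5)*R1:  [    0  24/5 ]
R3 <- R3 - (-6/5)*R1:  [   0  9/5 ]
R3 <- R3 - (3/8)*R2:  [ 0  0 ]
Row echelon form:
[ -5    -1 ]
[  0  24/5 ]
[  0     0 ]
Nonzero rows / pivot columns: 2

rank(A) = 2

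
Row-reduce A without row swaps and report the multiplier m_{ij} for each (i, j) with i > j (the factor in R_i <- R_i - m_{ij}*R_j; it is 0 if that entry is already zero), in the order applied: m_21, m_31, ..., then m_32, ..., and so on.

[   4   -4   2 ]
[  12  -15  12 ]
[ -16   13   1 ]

multipliers: 3, -4, 1

Forward elimination:
R2 <- R2 - (3)*R1:  [  0  -3   6 ]
R3 <- R3 - (-4)*R1:  [  0  -3   9 ]
R3 <- R3 - (1)*R2:  [ 0  0  3 ]
Multipliers (in order of application): m_{21} = 3, m_{31} = -4, m_{32} = 1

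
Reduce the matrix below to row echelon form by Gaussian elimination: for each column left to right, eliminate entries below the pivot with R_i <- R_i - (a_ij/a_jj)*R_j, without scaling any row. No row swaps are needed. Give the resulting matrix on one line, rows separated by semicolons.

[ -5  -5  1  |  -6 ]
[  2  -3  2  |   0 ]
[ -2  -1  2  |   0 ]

Forward elimination:
R2 <- R2 - (-2/5)*R1:  [     0     -5   12/5  -12/5 ]
R3 <- R3 - (2/5)*R1:  [    0     1   8/5  12/5 ]
R3 <- R3 - (-1/5)*R2:  [     0      0  52/25  48/25 ]
Row echelon form:
[ -5  -5      1  |     -6 ]
[  0  -5   12/5  |  -12/5 ]
[  0   0  52/25  |  48/25 ]

REF = [-5 -5 1 -6; 0 -5 12/5 -12/5; 0 0 52/25 48/25]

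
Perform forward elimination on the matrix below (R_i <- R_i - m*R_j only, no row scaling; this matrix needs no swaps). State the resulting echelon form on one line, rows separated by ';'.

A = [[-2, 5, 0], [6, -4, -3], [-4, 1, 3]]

Forward elimination:
R2 <- R2 - (-3)*R1:  [  0  11  -3 ]
R3 <- R3 - (2)*R1:  [  0  -9   3 ]
R3 <- R3 - (-9/11)*R2:  [    0     0  6/11 ]
Row echelon form:
[ -2   5     0 ]
[  0  11    -3 ]
[  0   0  6/11 ]

REF = [-2 5 0; 0 11 -3; 0 0 6/11]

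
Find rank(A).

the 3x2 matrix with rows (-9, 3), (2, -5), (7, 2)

Row reduction:
R2 <- R2 - (-2/9)*R1:  [     0  -13/3 ]
R3 <- R3 - (-7/9)*R1:  [    0  13/3 ]
R3 <- R3 - (-1)*R2:  [ 0  0 ]
Row echelon form:
[ -9      3 ]
[  0  -13/3 ]
[  0      0 ]
Nonzero rows / pivot columns: 2

rank(A) = 2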